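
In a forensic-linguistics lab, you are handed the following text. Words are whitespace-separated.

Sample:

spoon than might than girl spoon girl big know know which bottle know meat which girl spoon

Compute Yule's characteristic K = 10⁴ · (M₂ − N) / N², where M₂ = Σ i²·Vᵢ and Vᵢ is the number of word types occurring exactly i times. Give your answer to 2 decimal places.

Frequencies: spoon:3, girl:3, know:3, than:2, which:2, might:1, big:1, bottle:1, meat:1
N = 17. Frequency spectrum: V_1=4, V_2=2, V_3=3
M₂ = 1²·4 + 2²·2 + 3²·3 = 39
K = 10000 × (39 − 17) / 17² = 761.25

761.25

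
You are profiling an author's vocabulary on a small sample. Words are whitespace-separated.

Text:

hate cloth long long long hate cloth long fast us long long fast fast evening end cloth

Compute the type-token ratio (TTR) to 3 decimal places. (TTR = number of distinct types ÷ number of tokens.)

0.412

N = 17 tokens, V = 7 types.
TTR = V / N = 7 / 17 = 0.412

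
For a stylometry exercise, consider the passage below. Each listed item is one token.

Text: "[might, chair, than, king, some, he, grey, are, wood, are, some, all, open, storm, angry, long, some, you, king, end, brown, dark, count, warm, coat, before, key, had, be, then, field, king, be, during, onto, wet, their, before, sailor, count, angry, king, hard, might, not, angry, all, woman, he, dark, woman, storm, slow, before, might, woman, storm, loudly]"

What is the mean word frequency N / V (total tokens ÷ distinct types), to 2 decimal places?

N = 58 tokens, V = 37 types.
Mean frequency = N / V = 58 / 37 = 1.57

1.57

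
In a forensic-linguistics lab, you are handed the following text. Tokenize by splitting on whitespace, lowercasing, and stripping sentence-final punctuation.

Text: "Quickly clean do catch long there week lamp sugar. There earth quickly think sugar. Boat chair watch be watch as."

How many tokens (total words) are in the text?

Tokens: quickly, clean, do, catch, long, there, week, lamp, sugar, there, earth, quickly, think, sugar, boat, chair, watch, be, watch, as
N = 20

20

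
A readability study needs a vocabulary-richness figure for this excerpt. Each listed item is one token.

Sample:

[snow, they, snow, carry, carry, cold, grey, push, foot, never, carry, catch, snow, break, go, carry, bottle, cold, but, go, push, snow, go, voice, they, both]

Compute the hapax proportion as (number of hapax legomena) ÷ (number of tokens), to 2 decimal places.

Frequencies: snow:4, carry:4, go:3, they:2, cold:2, push:2, grey:1, foot:1, never:1, catch:1, break:1, bottle:1, but:1, voice:1, both:1
Hapax count = 9; token count = 26.
Ratio = 9 / 26 = 0.35

0.35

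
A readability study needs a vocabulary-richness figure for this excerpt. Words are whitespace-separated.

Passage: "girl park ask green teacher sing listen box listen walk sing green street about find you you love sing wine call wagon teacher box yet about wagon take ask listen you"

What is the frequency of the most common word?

3

Frequencies: sing:3, listen:3, you:3, ask:2, green:2, teacher:2, box:2, about:2, wagon:2, girl:1, park:1, walk:1, street:1, find:1, love:1, wine:1, call:1, yet:1, take:1
Most common: 'sing' with frequency 3.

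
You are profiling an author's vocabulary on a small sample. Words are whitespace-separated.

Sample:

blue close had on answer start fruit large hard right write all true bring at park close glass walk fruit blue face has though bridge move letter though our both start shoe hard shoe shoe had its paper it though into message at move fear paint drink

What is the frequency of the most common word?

3

Frequencies: though:3, shoe:3, blue:2, close:2, had:2, start:2, fruit:2, hard:2, at:2, move:2, on:1, answer:1, large:1, right:1, write:1, all:1, true:1, bring:1, park:1, glass:1, … (15 more, each freq 1)
Most common: 'though' with frequency 3.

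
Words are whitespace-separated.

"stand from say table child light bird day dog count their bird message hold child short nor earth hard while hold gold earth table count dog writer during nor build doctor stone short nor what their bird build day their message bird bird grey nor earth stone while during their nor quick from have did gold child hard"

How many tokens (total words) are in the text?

Tokens: stand, from, say, table, child, light, bird, day, dog, count, their, bird, message, hold, child, short, nor, earth, hard, while, hold, gold, earth, table, count, dog, writer, during, nor, build, doctor, stone, short, nor, what, their, bird, build, day, their, message, bird, bird, grey, nor, earth, stone, while, during, their, nor, quick, from, have, did, gold, child, hard
N = 58

58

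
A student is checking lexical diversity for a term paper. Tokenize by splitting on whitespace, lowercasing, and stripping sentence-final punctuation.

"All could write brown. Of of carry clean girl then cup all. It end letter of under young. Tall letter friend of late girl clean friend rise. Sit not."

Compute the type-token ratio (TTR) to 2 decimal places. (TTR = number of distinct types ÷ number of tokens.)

0.72

N = 29 tokens, V = 21 types.
TTR = V / N = 21 / 29 = 0.72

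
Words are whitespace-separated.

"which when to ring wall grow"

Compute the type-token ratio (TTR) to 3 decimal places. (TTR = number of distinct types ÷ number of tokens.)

1.000

N = 6 tokens, V = 6 types.
TTR = V / N = 6 / 6 = 1.000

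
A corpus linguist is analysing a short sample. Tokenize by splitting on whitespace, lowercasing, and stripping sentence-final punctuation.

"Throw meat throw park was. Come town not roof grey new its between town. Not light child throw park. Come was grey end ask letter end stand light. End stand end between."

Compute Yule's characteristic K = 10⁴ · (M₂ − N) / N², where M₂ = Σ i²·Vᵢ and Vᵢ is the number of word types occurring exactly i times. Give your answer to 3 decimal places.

Frequencies: end:4, throw:3, park:2, was:2, come:2, town:2, not:2, grey:2, between:2, light:2, stand:2, meat:1, roof:1, new:1, its:1, child:1, ask:1, letter:1
N = 32. Frequency spectrum: V_1=7, V_2=9, V_3=1, V_4=1
M₂ = 1²·7 + 2²·9 + 3²·1 + 4²·1 = 68
K = 10000 × (68 − 32) / 32² = 351.563

351.563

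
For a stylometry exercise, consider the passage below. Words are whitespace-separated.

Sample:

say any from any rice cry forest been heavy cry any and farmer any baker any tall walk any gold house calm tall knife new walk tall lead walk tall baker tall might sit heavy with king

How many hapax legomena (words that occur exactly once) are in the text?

17

Frequencies: any:6, tall:5, walk:3, cry:2, heavy:2, baker:2, say:1, from:1, rice:1, forest:1, been:1, and:1, farmer:1, gold:1, house:1, calm:1, knife:1, new:1, lead:1, might:1, … (3 more, each freq 1)
Hapax (freq=1): and, been, calm, farmer, forest, from, gold, house, king, knife, lead, might, new, rice, say, sit, with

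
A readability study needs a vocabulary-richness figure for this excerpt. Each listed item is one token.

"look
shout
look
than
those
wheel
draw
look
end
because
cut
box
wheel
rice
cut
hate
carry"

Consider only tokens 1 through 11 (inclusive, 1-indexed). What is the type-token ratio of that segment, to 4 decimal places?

0.8182

Segment tokens 1–11: look, shout, look, than, those, wheel, draw, look, end, because, cut
Segment N = 11, segment V = 9.
TTR = 9 / 11 = 0.8182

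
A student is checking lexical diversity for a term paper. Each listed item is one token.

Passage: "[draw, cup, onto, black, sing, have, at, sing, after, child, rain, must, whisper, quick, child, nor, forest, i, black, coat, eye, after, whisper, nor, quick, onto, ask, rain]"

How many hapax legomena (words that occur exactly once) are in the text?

Frequencies: onto:2, black:2, sing:2, after:2, child:2, rain:2, whisper:2, quick:2, nor:2, draw:1, cup:1, have:1, at:1, must:1, forest:1, i:1, coat:1, eye:1, ask:1
Hapax (freq=1): ask, at, coat, cup, draw, eye, forest, have, i, must

10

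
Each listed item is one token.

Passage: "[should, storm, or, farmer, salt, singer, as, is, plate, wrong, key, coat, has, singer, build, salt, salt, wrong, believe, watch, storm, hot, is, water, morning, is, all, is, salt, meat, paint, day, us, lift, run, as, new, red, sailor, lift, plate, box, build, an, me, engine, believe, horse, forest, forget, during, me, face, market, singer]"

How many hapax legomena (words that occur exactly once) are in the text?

Frequencies: salt:4, is:4, singer:3, storm:2, as:2, plate:2, wrong:2, build:2, believe:2, lift:2, me:2, should:1, or:1, farmer:1, key:1, coat:1, has:1, watch:1, hot:1, water:1, … (19 more, each freq 1)
Hapax (freq=1): all, an, box, coat, day, during, engine, face, farmer, forest, forget, has, horse, hot, key, market, meat, morning, new, or, paint, red, run, sailor, should, us, watch, water

28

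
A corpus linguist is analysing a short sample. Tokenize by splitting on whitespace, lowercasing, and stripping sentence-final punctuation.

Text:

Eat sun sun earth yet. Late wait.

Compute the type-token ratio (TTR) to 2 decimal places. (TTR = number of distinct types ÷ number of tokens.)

N = 7 tokens, V = 6 types.
TTR = V / N = 6 / 7 = 0.86

0.86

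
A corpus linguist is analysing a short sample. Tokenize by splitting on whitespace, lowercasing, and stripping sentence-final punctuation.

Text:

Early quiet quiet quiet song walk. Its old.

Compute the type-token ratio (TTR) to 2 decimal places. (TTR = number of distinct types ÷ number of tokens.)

0.75

N = 8 tokens, V = 6 types.
TTR = V / N = 6 / 8 = 0.75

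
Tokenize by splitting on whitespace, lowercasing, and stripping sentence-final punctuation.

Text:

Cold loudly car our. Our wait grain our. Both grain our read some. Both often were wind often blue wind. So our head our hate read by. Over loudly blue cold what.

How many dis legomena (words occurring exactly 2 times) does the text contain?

Frequencies: our:6, cold:2, loudly:2, grain:2, both:2, read:2, often:2, wind:2, blue:2, car:1, wait:1, some:1, were:1, so:1, head:1, hate:1, by:1, over:1, what:1
Words with frequency 2: blue, both, cold, grain, loudly, often, read, wind

8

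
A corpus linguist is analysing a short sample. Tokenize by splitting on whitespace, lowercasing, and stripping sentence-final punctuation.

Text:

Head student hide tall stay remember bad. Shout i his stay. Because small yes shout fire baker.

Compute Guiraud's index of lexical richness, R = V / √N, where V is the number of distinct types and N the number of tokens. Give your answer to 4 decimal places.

N = 17, V = 15.
√N = 4.123106
R = 15 / 4.123106 = 3.6380

3.6380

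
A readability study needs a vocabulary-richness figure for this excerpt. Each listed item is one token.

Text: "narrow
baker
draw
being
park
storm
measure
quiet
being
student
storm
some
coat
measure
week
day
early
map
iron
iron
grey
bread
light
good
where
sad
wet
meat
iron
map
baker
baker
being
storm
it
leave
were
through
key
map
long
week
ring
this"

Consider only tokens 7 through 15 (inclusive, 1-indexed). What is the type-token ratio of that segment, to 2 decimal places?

0.89

Segment tokens 7–15: measure, quiet, being, student, storm, some, coat, measure, week
Segment N = 9, segment V = 8.
TTR = 8 / 9 = 0.89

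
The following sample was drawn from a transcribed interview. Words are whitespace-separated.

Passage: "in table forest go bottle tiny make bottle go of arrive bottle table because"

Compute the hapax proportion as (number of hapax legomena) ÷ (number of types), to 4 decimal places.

Frequencies: bottle:3, table:2, go:2, in:1, forest:1, tiny:1, make:1, of:1, arrive:1, because:1
Hapax count = 7; type count = 10.
Ratio = 7 / 10 = 0.7000

0.7000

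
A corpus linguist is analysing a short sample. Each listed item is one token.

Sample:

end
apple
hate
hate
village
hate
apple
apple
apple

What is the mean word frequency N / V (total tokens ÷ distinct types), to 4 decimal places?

N = 9 tokens, V = 4 types.
Mean frequency = N / V = 9 / 4 = 2.2500

2.2500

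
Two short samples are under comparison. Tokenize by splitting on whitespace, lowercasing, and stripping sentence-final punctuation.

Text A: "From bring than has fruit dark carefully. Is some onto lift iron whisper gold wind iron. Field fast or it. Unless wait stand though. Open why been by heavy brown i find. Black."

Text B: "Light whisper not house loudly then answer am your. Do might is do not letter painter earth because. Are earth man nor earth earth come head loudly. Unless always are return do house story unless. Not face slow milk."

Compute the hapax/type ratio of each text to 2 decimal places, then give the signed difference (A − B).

0.22

A: hapax=31, V=32, ratio=0.97
B: hapax=21, V=28, ratio=0.75
Difference = 0.97 − 0.75 = 0.22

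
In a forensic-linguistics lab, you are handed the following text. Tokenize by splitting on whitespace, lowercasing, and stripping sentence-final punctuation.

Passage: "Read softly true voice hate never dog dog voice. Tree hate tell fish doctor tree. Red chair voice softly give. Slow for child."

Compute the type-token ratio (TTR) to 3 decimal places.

N = 23 tokens, V = 17 types.
TTR = V / N = 17 / 23 = 0.739

0.739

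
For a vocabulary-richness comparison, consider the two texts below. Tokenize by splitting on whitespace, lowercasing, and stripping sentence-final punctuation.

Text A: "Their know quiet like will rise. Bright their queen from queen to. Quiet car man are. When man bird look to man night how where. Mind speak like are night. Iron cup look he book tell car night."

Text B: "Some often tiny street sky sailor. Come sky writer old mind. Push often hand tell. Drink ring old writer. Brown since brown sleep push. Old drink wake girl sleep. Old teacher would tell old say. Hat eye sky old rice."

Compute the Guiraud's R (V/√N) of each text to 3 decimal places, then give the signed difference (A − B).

A: V=26, N=38, R=4.218
B: V=26, N=40, R=4.111
Difference = 4.218 − 4.111 = 0.107

0.107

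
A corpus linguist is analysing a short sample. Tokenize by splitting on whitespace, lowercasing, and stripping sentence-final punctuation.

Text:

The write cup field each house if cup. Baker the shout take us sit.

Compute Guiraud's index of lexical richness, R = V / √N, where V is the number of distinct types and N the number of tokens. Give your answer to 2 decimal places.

N = 14, V = 12.
√N = 3.741657
R = 12 / 3.741657 = 3.21

3.21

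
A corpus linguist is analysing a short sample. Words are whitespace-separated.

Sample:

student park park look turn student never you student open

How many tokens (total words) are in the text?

10

Tokens: student, park, park, look, turn, student, never, you, student, open
N = 10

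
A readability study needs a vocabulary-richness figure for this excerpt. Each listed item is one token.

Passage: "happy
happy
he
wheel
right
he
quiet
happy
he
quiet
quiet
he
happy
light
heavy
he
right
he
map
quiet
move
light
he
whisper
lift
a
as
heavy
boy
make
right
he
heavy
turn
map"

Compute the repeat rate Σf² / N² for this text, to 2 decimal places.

0.11

Frequencies: he:8, happy:4, quiet:4, right:3, heavy:3, light:2, map:2, wheel:1, move:1, whisper:1, lift:1, a:1, as:1, boy:1, make:1, turn:1
Σf² = 131; N² = 1225
Repeat rate = 131 / 1225 = 0.11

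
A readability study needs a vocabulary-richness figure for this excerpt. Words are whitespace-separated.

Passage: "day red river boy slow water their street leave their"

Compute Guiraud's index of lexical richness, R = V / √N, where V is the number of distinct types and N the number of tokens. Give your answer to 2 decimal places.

N = 10, V = 9.
√N = 3.162278
R = 9 / 3.162278 = 2.85

2.85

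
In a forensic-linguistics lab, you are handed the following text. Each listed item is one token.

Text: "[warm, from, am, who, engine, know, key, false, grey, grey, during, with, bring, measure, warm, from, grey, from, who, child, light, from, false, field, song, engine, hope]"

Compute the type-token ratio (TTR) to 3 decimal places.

0.667

N = 27 tokens, V = 18 types.
TTR = V / N = 18 / 27 = 0.667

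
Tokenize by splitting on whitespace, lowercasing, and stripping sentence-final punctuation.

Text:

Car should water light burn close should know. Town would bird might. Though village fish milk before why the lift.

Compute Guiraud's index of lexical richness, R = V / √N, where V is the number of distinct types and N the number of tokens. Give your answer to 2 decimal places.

N = 20, V = 19.
√N = 4.472136
R = 19 / 4.472136 = 4.25

4.25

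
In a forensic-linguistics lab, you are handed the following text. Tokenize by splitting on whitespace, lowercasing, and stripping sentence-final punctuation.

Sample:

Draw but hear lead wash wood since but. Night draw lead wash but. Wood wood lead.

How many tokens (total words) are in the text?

16

Tokens: draw, but, hear, lead, wash, wood, since, but, night, draw, lead, wash, but, wood, wood, lead
N = 16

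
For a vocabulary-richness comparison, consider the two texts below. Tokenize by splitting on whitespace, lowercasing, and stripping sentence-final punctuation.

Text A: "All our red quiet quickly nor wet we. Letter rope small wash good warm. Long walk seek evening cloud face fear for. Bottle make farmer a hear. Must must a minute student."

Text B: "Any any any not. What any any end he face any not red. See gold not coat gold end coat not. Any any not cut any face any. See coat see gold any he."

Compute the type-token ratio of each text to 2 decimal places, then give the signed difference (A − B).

TTR(A) = 30/32 = 0.94
TTR(B) = 11/34 = 0.32
Difference = 0.94 − 0.32 = 0.62

0.62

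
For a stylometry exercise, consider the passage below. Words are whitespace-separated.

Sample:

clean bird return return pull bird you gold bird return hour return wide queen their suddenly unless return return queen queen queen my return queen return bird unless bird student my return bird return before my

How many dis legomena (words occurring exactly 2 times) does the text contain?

Frequencies: return:10, bird:6, queen:5, my:3, unless:2, clean:1, pull:1, you:1, gold:1, hour:1, wide:1, their:1, suddenly:1, student:1, before:1
Words with frequency 2: unless

1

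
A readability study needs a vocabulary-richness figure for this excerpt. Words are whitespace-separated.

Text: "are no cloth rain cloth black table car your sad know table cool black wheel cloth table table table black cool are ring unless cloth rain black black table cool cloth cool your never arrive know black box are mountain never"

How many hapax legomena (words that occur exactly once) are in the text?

9

Frequencies: black:6, table:6, cloth:5, cool:4, are:3, rain:2, your:2, know:2, never:2, no:1, car:1, sad:1, wheel:1, ring:1, unless:1, arrive:1, box:1, mountain:1
Hapax (freq=1): arrive, box, car, mountain, no, ring, sad, unless, wheel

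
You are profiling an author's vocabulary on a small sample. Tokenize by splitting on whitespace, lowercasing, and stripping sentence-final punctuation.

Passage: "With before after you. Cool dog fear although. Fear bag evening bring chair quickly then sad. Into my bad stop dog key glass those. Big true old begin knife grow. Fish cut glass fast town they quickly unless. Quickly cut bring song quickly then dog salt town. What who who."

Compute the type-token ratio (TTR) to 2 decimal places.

N = 50 tokens, V = 38 types.
TTR = V / N = 38 / 50 = 0.76

0.76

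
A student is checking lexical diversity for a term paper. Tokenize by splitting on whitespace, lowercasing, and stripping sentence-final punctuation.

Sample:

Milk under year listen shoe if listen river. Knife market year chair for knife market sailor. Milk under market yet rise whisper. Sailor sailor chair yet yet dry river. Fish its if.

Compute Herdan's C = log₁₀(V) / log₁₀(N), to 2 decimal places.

0.83

N = 32, V = 18.
log₁₀(V) = 1.255273, log₁₀(N) = 1.505150
C = 1.255273 / 1.505150 = 0.83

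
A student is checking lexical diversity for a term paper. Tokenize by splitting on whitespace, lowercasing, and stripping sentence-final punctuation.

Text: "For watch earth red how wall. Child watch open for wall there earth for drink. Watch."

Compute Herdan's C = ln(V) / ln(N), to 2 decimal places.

0.83

N = 16, V = 10.
ln(V) = 2.302585, ln(N) = 2.772589
C = 2.302585 / 2.772589 = 0.83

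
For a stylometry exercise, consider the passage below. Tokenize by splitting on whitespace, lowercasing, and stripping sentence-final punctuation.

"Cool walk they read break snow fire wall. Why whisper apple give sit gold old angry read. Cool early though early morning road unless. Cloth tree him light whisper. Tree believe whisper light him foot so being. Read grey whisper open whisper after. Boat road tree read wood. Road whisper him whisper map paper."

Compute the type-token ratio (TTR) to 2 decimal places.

0.67

N = 54 tokens, V = 36 types.
TTR = V / N = 36 / 54 = 0.67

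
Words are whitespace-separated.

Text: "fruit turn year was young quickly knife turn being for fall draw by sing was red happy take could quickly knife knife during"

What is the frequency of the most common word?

3

Frequencies: knife:3, turn:2, was:2, quickly:2, fruit:1, year:1, young:1, being:1, for:1, fall:1, draw:1, by:1, sing:1, red:1, happy:1, take:1, could:1, during:1
Most common: 'knife' with frequency 3.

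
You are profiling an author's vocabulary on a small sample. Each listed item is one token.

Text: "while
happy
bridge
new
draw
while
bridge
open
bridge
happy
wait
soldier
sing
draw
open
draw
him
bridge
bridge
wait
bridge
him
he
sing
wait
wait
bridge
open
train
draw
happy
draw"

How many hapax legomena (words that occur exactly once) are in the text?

Frequencies: bridge:7, draw:5, wait:4, happy:3, open:3, while:2, sing:2, him:2, new:1, soldier:1, he:1, train:1
Hapax (freq=1): he, new, soldier, train

4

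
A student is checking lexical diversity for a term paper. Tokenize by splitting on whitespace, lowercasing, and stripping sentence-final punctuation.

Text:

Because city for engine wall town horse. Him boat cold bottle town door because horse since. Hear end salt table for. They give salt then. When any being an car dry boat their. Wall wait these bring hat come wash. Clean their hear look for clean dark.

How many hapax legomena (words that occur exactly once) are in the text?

26

Frequencies: for:3, because:2, wall:2, town:2, horse:2, boat:2, hear:2, salt:2, their:2, clean:2, city:1, engine:1, him:1, cold:1, bottle:1, door:1, since:1, end:1, table:1, they:1, … (16 more, each freq 1)
Hapax (freq=1): an, any, being, bottle, bring, car, city, cold, come, dark, door, dry, end, engine, give, hat, him, look, since, table, then, these, they, wait, wash, when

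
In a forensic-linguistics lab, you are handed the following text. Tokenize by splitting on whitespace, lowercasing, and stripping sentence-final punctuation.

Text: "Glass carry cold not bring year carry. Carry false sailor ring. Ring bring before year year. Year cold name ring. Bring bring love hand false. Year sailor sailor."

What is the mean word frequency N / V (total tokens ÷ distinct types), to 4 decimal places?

2.1538

N = 28 tokens, V = 13 types.
Mean frequency = N / V = 28 / 13 = 2.1538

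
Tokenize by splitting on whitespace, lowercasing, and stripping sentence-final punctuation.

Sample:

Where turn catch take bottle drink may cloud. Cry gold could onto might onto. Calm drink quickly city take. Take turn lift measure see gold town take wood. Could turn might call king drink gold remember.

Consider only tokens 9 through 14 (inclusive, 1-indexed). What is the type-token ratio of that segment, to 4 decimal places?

Segment tokens 9–14: cry, gold, could, onto, might, onto
Segment N = 6, segment V = 5.
TTR = 5 / 6 = 0.8333

0.8333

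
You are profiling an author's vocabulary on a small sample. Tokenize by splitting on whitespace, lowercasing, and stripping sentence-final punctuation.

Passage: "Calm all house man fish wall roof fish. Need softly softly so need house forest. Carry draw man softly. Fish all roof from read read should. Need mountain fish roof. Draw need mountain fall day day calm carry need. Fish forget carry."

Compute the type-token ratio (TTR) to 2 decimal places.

0.48

N = 42 tokens, V = 20 types.
TTR = V / N = 20 / 42 = 0.48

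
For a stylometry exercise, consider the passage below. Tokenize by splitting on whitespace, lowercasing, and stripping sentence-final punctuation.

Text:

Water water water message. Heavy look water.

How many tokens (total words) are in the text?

7

Tokens: water, water, water, message, heavy, look, water
N = 7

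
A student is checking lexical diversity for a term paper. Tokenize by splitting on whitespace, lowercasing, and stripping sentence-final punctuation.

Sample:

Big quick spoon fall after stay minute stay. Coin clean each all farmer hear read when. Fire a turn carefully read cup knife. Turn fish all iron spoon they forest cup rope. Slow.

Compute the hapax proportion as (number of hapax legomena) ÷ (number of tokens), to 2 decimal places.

0.64

Frequencies: spoon:2, stay:2, all:2, read:2, turn:2, cup:2, big:1, quick:1, fall:1, after:1, minute:1, coin:1, clean:1, each:1, farmer:1, hear:1, when:1, fire:1, a:1, carefully:1, … (7 more, each freq 1)
Hapax count = 21; token count = 33.
Ratio = 21 / 33 = 0.64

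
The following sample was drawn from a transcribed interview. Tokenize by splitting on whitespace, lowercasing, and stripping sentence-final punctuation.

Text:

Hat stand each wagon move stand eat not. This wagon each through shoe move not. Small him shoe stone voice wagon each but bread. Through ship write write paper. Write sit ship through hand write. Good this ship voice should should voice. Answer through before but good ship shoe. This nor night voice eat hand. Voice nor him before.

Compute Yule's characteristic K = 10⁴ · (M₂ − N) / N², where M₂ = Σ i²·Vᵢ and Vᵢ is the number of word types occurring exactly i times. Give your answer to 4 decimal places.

Frequencies: voice:5, through:4, ship:4, write:4, each:3, wagon:3, this:3, shoe:3, stand:2, move:2, eat:2, not:2, him:2, but:2, hand:2, good:2, should:2, before:2, nor:2, hat:1, … (7 more, each freq 1)
N = 59. Frequency spectrum: V_1=8, V_2=11, V_3=4, V_4=3, V_5=1
M₂ = 1²·8 + 2²·11 + 3²·4 + 4²·3 + 5²·1 = 161
K = 10000 × (161 − 59) / 59² = 293.0192

293.0192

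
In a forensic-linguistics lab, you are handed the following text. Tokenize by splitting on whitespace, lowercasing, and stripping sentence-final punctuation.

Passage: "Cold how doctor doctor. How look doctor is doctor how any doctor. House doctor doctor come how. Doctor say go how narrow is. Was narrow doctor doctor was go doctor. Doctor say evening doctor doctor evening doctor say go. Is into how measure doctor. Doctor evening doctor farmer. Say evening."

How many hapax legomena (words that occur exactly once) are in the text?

8

Frequencies: doctor:18, how:6, say:4, evening:4, is:3, go:3, narrow:2, was:2, cold:1, look:1, any:1, house:1, come:1, into:1, measure:1, farmer:1
Hapax (freq=1): any, cold, come, farmer, house, into, look, measure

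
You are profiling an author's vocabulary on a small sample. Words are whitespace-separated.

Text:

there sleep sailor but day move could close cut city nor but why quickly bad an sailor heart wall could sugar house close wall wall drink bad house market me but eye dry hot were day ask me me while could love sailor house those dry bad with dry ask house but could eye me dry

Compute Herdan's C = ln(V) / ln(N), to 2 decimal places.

0.85

N = 56, V = 31.
ln(V) = 3.433987, ln(N) = 4.025352
C = 3.433987 / 4.025352 = 0.85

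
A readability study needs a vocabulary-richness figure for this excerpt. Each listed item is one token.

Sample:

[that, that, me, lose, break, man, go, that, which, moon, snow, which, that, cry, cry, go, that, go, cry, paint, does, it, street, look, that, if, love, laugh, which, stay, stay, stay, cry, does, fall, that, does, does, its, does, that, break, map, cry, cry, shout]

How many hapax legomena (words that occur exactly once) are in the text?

16

Frequencies: that:8, cry:6, does:5, go:3, which:3, stay:3, break:2, me:1, lose:1, man:1, moon:1, snow:1, paint:1, it:1, street:1, look:1, if:1, love:1, laugh:1, fall:1, … (3 more, each freq 1)
Hapax (freq=1): fall, if, it, its, laugh, look, lose, love, man, map, me, moon, paint, shout, snow, street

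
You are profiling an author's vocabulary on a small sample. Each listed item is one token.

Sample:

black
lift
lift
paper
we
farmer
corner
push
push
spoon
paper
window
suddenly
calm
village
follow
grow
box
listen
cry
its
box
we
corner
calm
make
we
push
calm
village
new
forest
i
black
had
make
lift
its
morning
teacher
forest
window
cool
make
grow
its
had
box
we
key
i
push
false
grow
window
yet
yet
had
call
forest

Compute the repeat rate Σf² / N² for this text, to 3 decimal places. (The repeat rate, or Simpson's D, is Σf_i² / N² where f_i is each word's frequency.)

Frequencies: we:4, push:4, lift:3, window:3, calm:3, grow:3, box:3, its:3, make:3, forest:3, had:3, black:2, paper:2, corner:2, village:2, i:2, yet:2, farmer:1, spoon:1, suddenly:1, … (10 more, each freq 1)
Σf² = 150; N² = 3600
Repeat rate = 150 / 3600 = 0.042

0.042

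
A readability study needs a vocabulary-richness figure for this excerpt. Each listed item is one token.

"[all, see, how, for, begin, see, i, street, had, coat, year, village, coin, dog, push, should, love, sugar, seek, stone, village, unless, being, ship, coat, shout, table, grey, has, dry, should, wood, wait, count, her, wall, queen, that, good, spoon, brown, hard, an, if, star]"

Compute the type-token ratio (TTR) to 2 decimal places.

0.91

N = 45 tokens, V = 41 types.
TTR = V / N = 41 / 45 = 0.91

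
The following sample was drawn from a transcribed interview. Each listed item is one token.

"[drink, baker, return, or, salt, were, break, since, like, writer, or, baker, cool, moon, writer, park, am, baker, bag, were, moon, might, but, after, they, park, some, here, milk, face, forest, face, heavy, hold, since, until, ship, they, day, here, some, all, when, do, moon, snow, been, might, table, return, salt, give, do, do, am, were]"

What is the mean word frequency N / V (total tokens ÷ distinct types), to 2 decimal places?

1.56

N = 56 tokens, V = 36 types.
Mean frequency = N / V = 56 / 36 = 1.56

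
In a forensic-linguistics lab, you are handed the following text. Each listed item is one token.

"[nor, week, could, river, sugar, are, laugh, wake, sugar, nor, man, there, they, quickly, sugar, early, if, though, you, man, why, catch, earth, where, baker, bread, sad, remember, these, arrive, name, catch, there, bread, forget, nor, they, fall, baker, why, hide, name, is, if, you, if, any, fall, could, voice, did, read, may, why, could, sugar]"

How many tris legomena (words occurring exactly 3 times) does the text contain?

Frequencies: sugar:4, nor:3, could:3, if:3, why:3, man:2, there:2, they:2, you:2, catch:2, baker:2, bread:2, name:2, fall:2, week:1, river:1, are:1, laugh:1, wake:1, quickly:1, … (16 more, each freq 1)
Words with frequency 3: could, if, nor, why

4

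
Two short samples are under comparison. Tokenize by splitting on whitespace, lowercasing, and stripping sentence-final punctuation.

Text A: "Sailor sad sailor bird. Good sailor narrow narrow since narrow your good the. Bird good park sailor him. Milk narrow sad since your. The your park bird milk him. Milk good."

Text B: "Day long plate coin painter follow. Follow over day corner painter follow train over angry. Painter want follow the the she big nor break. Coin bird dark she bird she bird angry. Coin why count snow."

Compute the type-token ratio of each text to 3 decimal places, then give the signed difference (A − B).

-0.228

TTR(A) = 11/31 = 0.355
TTR(B) = 21/36 = 0.583
Difference = 0.355 − 0.583 = -0.228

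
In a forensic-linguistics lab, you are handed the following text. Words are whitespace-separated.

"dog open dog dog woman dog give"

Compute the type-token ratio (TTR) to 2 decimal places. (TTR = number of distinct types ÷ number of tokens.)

0.57

N = 7 tokens, V = 4 types.
TTR = V / N = 4 / 7 = 0.57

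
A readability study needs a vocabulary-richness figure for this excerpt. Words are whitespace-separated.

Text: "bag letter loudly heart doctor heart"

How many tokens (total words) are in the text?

6

Tokens: bag, letter, loudly, heart, doctor, heart
N = 6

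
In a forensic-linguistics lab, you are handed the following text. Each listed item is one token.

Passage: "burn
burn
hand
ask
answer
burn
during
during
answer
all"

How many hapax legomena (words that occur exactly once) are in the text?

Frequencies: burn:3, answer:2, during:2, hand:1, ask:1, all:1
Hapax (freq=1): all, ask, hand

3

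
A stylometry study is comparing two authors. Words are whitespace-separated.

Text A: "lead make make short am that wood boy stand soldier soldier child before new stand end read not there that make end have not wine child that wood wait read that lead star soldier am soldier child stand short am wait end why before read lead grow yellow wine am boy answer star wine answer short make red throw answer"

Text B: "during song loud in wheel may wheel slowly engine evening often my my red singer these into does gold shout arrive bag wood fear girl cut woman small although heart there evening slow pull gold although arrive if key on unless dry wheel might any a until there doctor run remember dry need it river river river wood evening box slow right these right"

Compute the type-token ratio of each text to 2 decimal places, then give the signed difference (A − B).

-0.32

TTR(A) = 26/60 = 0.43
TTR(B) = 48/64 = 0.75
Difference = 0.43 − 0.75 = -0.32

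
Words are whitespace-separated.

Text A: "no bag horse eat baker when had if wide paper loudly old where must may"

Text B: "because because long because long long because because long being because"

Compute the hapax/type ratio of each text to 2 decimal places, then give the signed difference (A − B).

A: hapax=15, V=15, ratio=1.00
B: hapax=1, V=3, ratio=0.33
Difference = 1.00 − 0.33 = 0.67

0.67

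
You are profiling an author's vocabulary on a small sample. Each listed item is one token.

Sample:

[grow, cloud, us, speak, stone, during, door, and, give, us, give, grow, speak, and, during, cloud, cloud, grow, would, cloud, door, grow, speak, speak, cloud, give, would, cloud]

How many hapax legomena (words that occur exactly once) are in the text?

1

Frequencies: cloud:6, grow:4, speak:4, give:3, us:2, during:2, door:2, and:2, would:2, stone:1
Hapax (freq=1): stone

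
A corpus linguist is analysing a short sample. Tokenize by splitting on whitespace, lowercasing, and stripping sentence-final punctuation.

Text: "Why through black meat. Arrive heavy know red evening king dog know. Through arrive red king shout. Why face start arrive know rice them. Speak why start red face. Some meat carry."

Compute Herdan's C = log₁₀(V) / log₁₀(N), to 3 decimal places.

0.850

N = 32, V = 19.
log₁₀(V) = 1.278754, log₁₀(N) = 1.505150
C = 1.278754 / 1.505150 = 0.850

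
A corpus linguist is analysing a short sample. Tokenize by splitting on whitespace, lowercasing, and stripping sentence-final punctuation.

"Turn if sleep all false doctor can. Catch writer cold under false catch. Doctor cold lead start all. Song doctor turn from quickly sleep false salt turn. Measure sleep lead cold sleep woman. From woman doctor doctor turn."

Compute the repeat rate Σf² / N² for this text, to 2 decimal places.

Frequencies: doctor:5, turn:4, sleep:4, false:3, cold:3, all:2, catch:2, lead:2, from:2, woman:2, if:1, can:1, writer:1, under:1, start:1, song:1, quickly:1, salt:1, measure:1
Σf² = 104; N² = 1444
Repeat rate = 104 / 1444 = 0.07

0.07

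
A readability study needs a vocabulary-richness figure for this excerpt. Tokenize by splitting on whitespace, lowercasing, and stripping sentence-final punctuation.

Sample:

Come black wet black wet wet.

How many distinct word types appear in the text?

3

Distinct types: {black, come, wet}
V = 3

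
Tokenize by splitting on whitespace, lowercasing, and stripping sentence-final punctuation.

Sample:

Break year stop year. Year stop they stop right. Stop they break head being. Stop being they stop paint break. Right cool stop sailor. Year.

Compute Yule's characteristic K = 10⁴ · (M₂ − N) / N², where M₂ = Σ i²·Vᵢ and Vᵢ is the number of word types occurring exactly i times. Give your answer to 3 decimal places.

Frequencies: stop:7, year:4, break:3, they:3, right:2, being:2, head:1, paint:1, cool:1, sailor:1
N = 25. Frequency spectrum: V_1=4, V_2=2, V_3=2, V_4=1, V_7=1
M₂ = 1²·4 + 2²·2 + 3²·2 + 4²·1 + 7²·1 = 95
K = 10000 × (95 − 25) / 25² = 1120.000

1120.000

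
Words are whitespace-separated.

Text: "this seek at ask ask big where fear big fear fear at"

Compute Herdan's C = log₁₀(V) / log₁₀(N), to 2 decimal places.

N = 12, V = 7.
log₁₀(V) = 0.845098, log₁₀(N) = 1.079181
C = 0.845098 / 1.079181 = 0.78

0.78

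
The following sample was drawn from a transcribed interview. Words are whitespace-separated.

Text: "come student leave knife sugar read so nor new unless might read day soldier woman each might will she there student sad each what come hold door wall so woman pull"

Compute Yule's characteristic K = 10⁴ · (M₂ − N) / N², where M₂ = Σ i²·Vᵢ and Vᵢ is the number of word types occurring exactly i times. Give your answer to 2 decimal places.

145.68

Frequencies: come:2, student:2, read:2, so:2, might:2, woman:2, each:2, leave:1, knife:1, sugar:1, nor:1, new:1, unless:1, day:1, soldier:1, will:1, she:1, there:1, sad:1, what:1, … (4 more, each freq 1)
N = 31. Frequency spectrum: V_1=17, V_2=7
M₂ = 1²·17 + 2²·7 = 45
K = 10000 × (45 − 31) / 31² = 145.68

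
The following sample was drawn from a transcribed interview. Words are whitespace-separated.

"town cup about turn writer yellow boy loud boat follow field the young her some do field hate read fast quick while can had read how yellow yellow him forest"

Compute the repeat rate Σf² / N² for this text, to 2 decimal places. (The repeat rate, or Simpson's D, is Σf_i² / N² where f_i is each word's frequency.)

0.04

Frequencies: yellow:3, field:2, read:2, town:1, cup:1, about:1, turn:1, writer:1, boy:1, loud:1, boat:1, follow:1, the:1, young:1, her:1, some:1, do:1, hate:1, fast:1, quick:1, … (6 more, each freq 1)
Σf² = 40; N² = 900
Repeat rate = 40 / 900 = 0.04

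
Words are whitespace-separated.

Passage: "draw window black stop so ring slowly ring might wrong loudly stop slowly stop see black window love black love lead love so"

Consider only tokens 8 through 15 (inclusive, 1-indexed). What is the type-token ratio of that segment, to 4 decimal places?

Segment tokens 8–15: ring, might, wrong, loudly, stop, slowly, stop, see
Segment N = 8, segment V = 7.
TTR = 7 / 8 = 0.8750

0.8750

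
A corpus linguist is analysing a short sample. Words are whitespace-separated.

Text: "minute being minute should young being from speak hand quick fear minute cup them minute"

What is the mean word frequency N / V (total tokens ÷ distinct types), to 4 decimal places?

1.3636

N = 15 tokens, V = 11 types.
Mean frequency = N / V = 15 / 11 = 1.3636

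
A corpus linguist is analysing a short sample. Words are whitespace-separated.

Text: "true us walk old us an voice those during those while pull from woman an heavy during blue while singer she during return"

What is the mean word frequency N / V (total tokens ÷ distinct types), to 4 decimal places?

1.3529

N = 23 tokens, V = 17 types.
Mean frequency = N / V = 23 / 17 = 1.3529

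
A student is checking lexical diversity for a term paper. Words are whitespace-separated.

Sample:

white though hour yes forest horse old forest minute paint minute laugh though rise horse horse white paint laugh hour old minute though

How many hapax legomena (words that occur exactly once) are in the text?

Frequencies: though:3, horse:3, minute:3, white:2, hour:2, forest:2, old:2, paint:2, laugh:2, yes:1, rise:1
Hapax (freq=1): rise, yes

2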